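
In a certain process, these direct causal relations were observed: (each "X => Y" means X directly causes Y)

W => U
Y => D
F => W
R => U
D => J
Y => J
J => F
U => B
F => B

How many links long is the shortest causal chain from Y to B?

Shortest chain: Y → J → F → B.

3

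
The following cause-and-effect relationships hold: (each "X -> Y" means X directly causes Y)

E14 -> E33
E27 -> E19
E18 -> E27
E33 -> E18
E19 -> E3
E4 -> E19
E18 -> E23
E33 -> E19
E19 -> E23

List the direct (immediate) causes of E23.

Upstream contributors include E14, E33, E27, E4, but only E18, E19 feed directly into E23.

E18, E19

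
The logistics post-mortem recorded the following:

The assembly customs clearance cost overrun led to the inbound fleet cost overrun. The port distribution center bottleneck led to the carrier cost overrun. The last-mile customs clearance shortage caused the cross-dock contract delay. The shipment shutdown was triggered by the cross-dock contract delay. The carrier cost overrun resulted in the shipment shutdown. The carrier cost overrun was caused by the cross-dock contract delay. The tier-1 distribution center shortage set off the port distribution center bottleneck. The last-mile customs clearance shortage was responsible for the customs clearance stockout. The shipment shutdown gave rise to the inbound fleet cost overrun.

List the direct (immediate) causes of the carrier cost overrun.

the cross-dock contract delay, the port distribution center bottleneck

Upstream contributors include the last-mile customs clearance shortage, the tier-1 distribution center shortage, but only the cross-dock contract delay, the port distribution center bottleneck feed directly into the carrier cost overrun.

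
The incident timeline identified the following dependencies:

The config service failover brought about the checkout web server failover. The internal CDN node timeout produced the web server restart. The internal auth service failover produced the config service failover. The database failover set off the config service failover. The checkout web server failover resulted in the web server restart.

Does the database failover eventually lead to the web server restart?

Yes

There is a causal chain: the database failover → the config service failover → the checkout web server failover → the web server restart.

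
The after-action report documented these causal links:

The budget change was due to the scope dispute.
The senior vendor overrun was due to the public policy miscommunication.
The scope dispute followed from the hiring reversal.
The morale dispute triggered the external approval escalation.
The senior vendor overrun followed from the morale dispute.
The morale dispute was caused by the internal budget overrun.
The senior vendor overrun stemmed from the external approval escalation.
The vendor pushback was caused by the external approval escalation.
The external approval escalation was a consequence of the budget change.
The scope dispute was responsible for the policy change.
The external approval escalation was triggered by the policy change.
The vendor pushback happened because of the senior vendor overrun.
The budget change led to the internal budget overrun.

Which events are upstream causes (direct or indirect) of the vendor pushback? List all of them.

the budget change, the external approval escalation, the hiring reversal, the internal budget overrun, the morale dispute, the policy change, the public policy miscommunication, the scope dispute, the senior vendor overrun

Immediate causes of the vendor pushback: the external approval escalation, the senior vendor overrun.
Further upstream: the hiring reversal, the scope dispute, the policy change, the budget change, the internal budget overrun, the morale dispute, the public policy miscommunication.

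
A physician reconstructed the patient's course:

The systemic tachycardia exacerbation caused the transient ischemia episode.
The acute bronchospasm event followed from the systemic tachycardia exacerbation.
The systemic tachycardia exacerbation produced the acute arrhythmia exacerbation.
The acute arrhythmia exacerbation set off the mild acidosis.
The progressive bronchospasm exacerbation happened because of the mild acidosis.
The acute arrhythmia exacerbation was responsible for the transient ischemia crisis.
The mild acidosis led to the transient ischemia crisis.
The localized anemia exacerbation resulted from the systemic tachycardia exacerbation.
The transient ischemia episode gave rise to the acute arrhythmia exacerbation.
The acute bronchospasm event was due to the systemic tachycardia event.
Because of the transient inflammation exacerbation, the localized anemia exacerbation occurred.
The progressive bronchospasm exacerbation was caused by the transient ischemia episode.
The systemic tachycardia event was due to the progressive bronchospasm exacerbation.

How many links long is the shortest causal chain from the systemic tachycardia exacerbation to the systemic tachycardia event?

Shortest chain: the systemic tachycardia exacerbation → the transient ischemia episode → the progressive bronchospasm exacerbation → the systemic tachycardia event.

3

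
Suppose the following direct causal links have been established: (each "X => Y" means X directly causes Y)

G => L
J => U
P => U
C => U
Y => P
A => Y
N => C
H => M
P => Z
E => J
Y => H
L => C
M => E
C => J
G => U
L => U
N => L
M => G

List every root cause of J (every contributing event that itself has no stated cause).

A, N

Tracing upstream from J: J ← E ← M ← H ← Y ← A.
A separate upstream branch: J ← C ← N.
Each of those chain origins has no stated cause.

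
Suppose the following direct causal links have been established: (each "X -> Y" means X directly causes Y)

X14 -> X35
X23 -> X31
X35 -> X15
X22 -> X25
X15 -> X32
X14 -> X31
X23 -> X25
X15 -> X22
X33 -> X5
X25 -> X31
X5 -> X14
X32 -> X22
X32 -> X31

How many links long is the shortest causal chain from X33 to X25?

6

Shortest chain: X33 → X5 → X14 → X35 → X15 → X22 → X25.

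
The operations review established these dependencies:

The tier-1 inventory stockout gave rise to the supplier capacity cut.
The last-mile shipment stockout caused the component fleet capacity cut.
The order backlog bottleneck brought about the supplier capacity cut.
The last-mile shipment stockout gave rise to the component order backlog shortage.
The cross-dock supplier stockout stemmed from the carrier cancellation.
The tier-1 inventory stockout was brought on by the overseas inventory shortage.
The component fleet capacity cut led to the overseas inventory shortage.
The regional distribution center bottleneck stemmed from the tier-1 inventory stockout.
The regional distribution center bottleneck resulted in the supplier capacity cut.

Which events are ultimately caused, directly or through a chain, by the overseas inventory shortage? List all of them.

the regional distribution center bottleneck, the supplier capacity cut, the tier-1 inventory stockout

Direct effects: the tier-1 inventory stockout.
2 steps out: the regional distribution center bottleneck, the supplier capacity cut.
Not reachable from it: the last-mile shipment stockout, the component fleet capacity cut, the component order backlog shortage, the carrier cancellation, the order backlog bottleneck, the cross-dock supplier stockout.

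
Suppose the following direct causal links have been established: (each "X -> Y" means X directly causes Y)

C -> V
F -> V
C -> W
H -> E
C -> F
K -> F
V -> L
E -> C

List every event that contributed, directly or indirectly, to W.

C, E, H

Immediate cause of W: C.
Further upstream: H, E.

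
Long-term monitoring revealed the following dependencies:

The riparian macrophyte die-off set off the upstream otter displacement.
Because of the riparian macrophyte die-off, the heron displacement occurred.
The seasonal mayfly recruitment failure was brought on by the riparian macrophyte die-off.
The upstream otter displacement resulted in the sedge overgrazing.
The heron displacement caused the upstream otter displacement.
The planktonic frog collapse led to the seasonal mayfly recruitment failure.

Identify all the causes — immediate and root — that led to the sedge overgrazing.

Immediate cause of the sedge overgrazing: the upstream otter displacement.
Further upstream: the riparian macrophyte die-off, the heron displacement.

the heron displacement, the riparian macrophyte die-off, the upstream otter displacement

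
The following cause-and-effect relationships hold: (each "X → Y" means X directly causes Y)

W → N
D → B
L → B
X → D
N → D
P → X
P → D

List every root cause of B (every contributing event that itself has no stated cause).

L, P, W

Tracing upstream from B: B ← D ← N ← W.
A separate upstream branch: B ← D ← P.
A separate upstream branch: B ← L.
Each of those chain origins has no stated cause.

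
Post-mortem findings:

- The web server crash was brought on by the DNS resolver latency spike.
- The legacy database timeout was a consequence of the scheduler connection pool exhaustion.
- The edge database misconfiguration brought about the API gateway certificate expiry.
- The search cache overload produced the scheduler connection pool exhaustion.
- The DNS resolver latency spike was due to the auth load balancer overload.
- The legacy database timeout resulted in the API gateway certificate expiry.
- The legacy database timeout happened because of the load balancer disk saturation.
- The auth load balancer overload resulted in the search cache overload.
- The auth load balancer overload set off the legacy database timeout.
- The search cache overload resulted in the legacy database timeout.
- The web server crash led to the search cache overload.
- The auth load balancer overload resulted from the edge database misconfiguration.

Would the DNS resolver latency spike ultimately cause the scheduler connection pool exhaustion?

Yes

There is a causal chain: the DNS resolver latency spike → the web server crash → the search cache overload → the scheduler connection pool exhaustion.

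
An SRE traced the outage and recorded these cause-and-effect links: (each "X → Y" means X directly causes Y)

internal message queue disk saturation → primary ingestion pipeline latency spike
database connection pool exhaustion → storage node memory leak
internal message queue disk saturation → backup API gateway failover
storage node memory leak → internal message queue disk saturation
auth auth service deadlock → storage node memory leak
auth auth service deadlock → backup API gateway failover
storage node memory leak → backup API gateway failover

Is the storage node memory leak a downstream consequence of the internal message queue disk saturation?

No

The internal message queue disk saturation leads to the backup API gateway failover, the primary ingestion pipeline latency spike; the storage node memory leak is not among them.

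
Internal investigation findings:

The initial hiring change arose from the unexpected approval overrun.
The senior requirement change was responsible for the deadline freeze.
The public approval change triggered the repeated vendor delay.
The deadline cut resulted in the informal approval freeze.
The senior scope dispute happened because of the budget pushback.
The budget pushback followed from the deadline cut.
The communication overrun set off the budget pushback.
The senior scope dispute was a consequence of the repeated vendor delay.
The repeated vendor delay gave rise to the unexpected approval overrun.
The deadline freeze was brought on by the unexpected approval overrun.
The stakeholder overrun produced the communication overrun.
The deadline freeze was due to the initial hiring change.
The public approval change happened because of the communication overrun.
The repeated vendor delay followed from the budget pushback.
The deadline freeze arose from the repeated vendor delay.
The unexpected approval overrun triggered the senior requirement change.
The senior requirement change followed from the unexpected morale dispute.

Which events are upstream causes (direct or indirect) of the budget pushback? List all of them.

Immediate causes of the budget pushback: the deadline cut, the communication overrun.
Further upstream: the stakeholder overrun.

the communication overrun, the deadline cut, the stakeholder overrun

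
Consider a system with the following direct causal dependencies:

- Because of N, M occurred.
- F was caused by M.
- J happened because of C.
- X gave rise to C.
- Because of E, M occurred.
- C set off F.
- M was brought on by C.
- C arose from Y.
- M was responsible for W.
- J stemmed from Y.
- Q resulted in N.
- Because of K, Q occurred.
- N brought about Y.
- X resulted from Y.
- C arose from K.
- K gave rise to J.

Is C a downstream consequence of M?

M leads to F, W; C is not among them.

No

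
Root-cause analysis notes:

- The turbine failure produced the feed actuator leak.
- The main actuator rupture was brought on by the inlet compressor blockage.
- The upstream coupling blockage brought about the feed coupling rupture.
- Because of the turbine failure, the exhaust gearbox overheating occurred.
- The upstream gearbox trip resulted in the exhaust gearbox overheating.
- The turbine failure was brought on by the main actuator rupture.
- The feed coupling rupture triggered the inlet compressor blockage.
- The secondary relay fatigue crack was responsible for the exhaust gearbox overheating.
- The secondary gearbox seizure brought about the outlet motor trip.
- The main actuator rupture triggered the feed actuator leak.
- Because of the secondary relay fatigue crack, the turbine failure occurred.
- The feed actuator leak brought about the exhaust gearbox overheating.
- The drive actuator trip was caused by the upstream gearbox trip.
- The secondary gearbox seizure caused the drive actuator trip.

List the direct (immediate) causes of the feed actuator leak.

Upstream contributors include the upstream coupling blockage, the feed coupling rupture, the secondary relay fatigue crack, the inlet compressor blockage, but only the main actuator rupture, the turbine failure feed directly into the feed actuator leak.

the main actuator rupture, the turbine failure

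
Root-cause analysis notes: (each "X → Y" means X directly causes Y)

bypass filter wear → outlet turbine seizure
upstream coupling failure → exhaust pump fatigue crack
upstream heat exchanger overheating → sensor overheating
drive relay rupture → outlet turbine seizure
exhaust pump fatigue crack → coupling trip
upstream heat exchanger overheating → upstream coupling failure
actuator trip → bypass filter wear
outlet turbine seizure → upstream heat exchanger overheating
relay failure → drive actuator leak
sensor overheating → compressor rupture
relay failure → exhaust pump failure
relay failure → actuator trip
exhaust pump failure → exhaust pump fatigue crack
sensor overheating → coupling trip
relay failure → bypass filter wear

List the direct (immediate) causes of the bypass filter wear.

the actuator trip, the relay failure

the actuator trip, the relay failure → the bypass filter wear with nothing further upstream stated.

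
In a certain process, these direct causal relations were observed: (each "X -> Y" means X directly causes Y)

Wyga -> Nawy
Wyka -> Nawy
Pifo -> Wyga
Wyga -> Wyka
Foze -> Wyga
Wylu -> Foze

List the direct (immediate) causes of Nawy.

Wyga, Wyka

Upstream contributors include Wylu, Foze, Pifo, but only Wyga, Wyka feed directly into Nawy.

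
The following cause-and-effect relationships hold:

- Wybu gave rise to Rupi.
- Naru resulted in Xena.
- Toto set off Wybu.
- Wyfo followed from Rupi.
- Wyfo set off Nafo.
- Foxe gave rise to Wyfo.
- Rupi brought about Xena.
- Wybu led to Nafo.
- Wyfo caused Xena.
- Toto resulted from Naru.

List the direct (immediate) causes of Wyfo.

Foxe, Rupi

Upstream contributors include Naru, Toto, Wybu, but only Foxe, Rupi feed directly into Wyfo.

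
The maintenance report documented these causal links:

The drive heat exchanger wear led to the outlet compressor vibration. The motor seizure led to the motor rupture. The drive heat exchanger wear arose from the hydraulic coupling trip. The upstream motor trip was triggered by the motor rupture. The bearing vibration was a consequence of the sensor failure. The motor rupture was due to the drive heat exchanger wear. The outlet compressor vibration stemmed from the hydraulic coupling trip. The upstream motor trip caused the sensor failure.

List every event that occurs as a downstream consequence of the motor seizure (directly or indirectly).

the bearing vibration, the motor rupture, the sensor failure, the upstream motor trip

Direct effects: the motor rupture.
2 steps out: the upstream motor trip.
3 steps out: the sensor failure.
4 steps out: the bearing vibration.
Not reachable from it: the hydraulic coupling trip, the drive heat exchanger wear, the outlet compressor vibration.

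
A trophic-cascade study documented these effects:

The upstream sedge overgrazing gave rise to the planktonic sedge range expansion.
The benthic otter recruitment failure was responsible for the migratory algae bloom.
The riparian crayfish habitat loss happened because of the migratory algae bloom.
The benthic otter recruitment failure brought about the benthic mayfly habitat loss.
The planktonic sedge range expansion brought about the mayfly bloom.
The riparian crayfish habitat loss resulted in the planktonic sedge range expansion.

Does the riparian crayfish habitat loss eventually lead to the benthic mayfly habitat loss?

No

The riparian crayfish habitat loss leads to the planktonic sedge range expansion, the mayfly bloom; the benthic mayfly habitat loss is not among them.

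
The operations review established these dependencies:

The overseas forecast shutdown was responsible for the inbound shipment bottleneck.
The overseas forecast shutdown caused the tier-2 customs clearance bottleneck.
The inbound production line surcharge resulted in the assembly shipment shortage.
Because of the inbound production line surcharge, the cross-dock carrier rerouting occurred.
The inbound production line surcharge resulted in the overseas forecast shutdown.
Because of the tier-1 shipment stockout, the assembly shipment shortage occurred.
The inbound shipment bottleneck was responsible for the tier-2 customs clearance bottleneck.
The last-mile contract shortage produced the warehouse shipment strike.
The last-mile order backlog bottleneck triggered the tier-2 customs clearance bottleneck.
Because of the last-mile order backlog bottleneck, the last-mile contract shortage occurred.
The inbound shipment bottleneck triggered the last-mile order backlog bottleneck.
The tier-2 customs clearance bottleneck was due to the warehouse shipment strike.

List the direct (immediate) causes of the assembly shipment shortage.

the inbound production line surcharge, the tier-1 shipment stockout → the assembly shipment shortage with nothing further upstream stated.

the inbound production line surcharge, the tier-1 shipment stockout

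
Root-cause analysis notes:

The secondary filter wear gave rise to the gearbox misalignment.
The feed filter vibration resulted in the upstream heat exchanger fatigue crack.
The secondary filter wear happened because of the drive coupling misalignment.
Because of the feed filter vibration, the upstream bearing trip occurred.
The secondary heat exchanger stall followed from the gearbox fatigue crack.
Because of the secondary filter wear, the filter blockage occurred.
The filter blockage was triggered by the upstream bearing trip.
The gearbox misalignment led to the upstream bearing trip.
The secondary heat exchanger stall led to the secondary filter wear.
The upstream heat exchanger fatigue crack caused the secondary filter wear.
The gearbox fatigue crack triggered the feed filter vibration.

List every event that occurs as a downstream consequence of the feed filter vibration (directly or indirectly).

the filter blockage, the gearbox misalignment, the secondary filter wear, the upstream bearing trip, the upstream heat exchanger fatigue crack

Direct effects: the upstream heat exchanger fatigue crack, the upstream bearing trip.
2 steps out: the secondary filter wear, the filter blockage.
3 steps out: the gearbox misalignment.
Not reachable from it: the gearbox fatigue crack, the secondary heat exchanger stall, the drive coupling misalignment.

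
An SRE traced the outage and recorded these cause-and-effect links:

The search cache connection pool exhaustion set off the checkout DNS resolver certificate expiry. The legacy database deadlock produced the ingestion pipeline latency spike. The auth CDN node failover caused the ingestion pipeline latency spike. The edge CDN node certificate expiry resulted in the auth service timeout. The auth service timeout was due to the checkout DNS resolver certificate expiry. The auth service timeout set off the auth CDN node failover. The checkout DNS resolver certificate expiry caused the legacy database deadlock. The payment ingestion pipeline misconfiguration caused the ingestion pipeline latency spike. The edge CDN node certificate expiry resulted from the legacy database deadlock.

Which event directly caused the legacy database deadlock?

the checkout DNS resolver certificate expiry

Upstream contributors include the search cache connection pool exhaustion, but only the checkout DNS resolver certificate expiry feeds directly into the legacy database deadlock.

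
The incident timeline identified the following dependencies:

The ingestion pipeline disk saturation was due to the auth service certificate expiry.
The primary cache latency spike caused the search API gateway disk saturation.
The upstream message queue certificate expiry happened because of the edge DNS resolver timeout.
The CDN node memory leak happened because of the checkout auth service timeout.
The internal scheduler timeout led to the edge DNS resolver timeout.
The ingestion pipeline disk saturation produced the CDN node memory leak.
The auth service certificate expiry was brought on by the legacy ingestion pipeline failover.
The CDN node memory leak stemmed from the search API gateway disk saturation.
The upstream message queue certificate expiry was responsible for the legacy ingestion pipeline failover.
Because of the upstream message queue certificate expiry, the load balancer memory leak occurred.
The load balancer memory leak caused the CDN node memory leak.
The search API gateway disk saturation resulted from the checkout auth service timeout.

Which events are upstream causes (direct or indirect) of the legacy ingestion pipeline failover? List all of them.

Immediate cause of the legacy ingestion pipeline failover: the upstream message queue certificate expiry.
Further upstream: the internal scheduler timeout, the edge DNS resolver timeout.

the edge DNS resolver timeout, the internal scheduler timeout, the upstream message queue certificate expiry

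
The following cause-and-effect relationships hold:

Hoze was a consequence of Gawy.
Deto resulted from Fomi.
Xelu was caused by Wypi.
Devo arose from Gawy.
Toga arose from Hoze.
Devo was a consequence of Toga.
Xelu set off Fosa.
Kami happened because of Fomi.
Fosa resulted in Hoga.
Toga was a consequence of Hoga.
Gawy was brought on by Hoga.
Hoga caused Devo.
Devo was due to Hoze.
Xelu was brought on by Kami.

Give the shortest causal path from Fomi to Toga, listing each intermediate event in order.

Fomi → Kami → Xelu → Fosa → Hoga → Toga

Fomi → Kami
Kami → Xelu
Xelu → Fosa
Fosa → Hoga
Hoga → Toga
Length: 5 steps.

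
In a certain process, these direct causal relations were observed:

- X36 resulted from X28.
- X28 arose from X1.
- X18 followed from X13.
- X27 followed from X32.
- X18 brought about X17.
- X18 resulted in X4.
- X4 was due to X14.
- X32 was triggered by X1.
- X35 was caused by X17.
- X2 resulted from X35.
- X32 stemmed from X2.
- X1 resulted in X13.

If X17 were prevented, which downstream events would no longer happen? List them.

Downstream of X17: X35, X2, X32, X27.
Of those, still caused via another path: X32, X27.
The remainder have no surviving cause.

X2, X35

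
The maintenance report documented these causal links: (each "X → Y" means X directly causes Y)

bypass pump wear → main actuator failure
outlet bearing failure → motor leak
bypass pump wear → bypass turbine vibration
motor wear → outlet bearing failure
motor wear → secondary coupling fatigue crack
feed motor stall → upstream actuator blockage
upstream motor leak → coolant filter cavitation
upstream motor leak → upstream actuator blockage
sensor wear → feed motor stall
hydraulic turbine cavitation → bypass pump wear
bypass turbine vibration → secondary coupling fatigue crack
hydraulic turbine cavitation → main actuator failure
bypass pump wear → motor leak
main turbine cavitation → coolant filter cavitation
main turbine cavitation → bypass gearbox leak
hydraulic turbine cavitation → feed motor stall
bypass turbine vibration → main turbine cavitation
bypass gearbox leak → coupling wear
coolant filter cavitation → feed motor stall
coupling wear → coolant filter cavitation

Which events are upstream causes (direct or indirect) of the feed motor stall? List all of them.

the bypass gearbox leak, the bypass pump wear, the bypass turbine vibration, the coolant filter cavitation, the coupling wear, the hydraulic turbine cavitation, the main turbine cavitation, the sensor wear, the upstream motor leak

Immediate causes of the feed motor stall: the hydraulic turbine cavitation, the sensor wear, the coolant filter cavitation.
Further upstream: the upstream motor leak, the bypass pump wear, the bypass turbine vibration, the main turbine cavitation, the bypass gearbox leak, the coupling wear.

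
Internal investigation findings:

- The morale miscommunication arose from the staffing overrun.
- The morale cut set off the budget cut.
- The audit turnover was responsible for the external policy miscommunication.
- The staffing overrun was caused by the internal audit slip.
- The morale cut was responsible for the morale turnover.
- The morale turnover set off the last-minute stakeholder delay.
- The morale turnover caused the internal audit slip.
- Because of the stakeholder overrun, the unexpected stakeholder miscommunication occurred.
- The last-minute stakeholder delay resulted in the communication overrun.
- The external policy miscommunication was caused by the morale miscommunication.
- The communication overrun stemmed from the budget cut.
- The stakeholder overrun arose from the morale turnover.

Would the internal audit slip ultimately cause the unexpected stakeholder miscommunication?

The internal audit slip leads to the staffing overrun, the morale miscommunication, the external policy miscommunication; the unexpected stakeholder miscommunication is not among them.

No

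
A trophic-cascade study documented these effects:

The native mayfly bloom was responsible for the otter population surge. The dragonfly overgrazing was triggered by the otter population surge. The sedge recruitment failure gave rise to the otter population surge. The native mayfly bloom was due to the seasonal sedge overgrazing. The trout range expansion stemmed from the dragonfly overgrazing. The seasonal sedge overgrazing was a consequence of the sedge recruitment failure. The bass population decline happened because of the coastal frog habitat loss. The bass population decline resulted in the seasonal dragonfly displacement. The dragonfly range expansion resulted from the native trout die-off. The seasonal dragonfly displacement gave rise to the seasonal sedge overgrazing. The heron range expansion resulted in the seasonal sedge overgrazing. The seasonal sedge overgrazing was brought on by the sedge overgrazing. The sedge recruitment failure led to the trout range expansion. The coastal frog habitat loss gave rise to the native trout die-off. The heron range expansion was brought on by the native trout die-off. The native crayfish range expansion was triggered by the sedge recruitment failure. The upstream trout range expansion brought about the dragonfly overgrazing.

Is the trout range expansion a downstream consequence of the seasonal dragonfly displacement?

Yes

There is a causal chain: the seasonal dragonfly displacement → the seasonal sedge overgrazing → the native mayfly bloom → the otter population surge → the dragonfly overgrazing → the trout range expansion.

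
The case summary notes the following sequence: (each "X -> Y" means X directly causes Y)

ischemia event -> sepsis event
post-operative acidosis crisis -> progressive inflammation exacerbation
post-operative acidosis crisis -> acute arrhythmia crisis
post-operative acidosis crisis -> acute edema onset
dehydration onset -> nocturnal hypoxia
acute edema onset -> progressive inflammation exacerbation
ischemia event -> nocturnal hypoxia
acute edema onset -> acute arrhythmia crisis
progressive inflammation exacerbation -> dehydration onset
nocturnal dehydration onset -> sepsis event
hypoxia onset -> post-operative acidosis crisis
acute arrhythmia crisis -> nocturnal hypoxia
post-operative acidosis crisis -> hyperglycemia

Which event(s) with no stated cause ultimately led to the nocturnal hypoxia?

Tracing upstream from the nocturnal hypoxia: the nocturnal hypoxia ← the acute arrhythmia crisis ← the post-operative acidosis crisis ← the hypoxia onset.
A separate upstream branch: the nocturnal hypoxia ← the ischemia event.
Each of those chain origins has no stated cause.

the hypoxia onset, the ischemia event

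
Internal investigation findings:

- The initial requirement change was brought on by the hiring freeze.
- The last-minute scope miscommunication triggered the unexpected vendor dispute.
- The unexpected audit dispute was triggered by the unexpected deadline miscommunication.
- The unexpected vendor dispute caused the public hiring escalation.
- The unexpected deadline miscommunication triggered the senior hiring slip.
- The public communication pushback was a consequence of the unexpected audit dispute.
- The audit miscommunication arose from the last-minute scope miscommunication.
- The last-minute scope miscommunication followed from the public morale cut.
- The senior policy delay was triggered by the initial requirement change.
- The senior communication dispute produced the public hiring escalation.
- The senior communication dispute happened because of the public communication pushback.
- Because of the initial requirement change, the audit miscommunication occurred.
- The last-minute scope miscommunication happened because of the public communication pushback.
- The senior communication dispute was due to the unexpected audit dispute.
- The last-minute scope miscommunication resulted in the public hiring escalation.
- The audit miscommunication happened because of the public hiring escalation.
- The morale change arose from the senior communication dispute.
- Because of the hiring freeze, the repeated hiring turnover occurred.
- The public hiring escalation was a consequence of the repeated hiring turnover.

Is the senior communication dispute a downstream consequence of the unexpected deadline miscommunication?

Yes

There is a causal chain: the unexpected deadline miscommunication → the unexpected audit dispute → the senior communication dispute.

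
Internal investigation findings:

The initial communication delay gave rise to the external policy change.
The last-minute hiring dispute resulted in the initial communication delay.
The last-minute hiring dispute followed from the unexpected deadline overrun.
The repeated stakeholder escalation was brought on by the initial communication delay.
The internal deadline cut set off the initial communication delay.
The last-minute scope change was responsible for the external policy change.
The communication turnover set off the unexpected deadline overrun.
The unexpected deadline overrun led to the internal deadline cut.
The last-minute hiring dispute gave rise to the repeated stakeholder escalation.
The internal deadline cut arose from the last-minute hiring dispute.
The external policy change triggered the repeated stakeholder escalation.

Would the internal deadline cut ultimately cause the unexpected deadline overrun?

No

The internal deadline cut leads to the initial communication delay, the external policy change, the repeated stakeholder escalation; the unexpected deadline overrun is not among them.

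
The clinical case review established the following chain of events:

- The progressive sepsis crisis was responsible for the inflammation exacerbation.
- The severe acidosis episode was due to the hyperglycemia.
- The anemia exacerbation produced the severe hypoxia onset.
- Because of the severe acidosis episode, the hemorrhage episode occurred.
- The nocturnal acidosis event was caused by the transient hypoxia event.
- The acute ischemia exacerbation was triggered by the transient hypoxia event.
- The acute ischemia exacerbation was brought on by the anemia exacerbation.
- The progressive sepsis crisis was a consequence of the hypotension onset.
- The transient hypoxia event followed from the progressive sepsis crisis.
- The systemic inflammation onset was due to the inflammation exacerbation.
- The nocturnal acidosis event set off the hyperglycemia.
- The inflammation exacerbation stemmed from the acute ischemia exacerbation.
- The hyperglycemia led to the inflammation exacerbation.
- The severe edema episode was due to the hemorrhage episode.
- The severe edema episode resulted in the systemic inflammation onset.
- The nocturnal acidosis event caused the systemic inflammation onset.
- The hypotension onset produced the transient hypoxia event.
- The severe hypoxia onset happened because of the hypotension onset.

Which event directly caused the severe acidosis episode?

the hyperglycemia

Upstream contributors include the hypotension onset, the progressive sepsis crisis, the transient hypoxia event, the nocturnal acidosis event, but only the hyperglycemia feeds directly into the severe acidosis episode.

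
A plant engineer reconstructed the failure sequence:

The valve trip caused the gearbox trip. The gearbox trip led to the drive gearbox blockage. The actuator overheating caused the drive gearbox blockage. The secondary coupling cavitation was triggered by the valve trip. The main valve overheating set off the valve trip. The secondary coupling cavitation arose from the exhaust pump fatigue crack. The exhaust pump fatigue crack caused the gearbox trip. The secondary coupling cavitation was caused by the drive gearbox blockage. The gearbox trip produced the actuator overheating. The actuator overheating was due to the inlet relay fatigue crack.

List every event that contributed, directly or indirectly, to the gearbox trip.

the exhaust pump fatigue crack, the main valve overheating, the valve trip

Immediate causes of the gearbox trip: the valve trip, the exhaust pump fatigue crack.
Further upstream: the main valve overheating.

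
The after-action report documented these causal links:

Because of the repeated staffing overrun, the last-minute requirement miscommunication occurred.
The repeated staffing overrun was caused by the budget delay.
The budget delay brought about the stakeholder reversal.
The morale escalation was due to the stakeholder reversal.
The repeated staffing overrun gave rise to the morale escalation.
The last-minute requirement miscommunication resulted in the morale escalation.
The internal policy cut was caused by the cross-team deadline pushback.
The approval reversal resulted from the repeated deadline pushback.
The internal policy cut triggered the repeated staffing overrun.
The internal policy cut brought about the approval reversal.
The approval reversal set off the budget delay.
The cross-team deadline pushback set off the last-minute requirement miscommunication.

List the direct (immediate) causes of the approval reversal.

the internal policy cut, the repeated deadline pushback

Upstream contributors include the cross-team deadline pushback, but only the internal policy cut, the repeated deadline pushback feed directly into the approval reversal.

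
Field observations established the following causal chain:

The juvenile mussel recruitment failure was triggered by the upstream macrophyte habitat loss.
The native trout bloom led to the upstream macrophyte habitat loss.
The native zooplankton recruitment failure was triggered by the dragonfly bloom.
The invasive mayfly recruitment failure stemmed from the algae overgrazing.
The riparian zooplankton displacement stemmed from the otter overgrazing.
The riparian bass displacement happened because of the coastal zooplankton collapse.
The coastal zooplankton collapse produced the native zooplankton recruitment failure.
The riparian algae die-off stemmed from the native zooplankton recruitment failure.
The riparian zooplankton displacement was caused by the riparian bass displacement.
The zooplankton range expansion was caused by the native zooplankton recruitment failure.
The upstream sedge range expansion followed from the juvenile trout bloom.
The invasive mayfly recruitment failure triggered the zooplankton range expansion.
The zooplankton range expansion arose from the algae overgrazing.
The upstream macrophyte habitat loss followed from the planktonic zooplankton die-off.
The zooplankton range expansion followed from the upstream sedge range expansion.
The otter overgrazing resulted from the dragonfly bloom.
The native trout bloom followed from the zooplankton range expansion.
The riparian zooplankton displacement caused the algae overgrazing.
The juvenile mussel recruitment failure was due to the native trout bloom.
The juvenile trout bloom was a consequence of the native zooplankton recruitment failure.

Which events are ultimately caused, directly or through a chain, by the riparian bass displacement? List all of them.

Direct effects: the riparian zooplankton displacement.
2 steps out: the algae overgrazing.
3 steps out: the invasive mayfly recruitment failure, the zooplankton range expansion.
4 steps out: the native trout bloom.
5 steps out: the upstream macrophyte habitat loss, the juvenile mussel recruitment failure.
Not reachable from it: the coastal zooplankton collapse, the dragonfly bloom, the native zooplankton recruitment failure, the riparian algae die-off, the otter overgrazing, the juvenile trout bloom, the upstream sedge range expansion, the planktonic zooplankton die-off.

the algae overgrazing, the invasive mayfly recruitment failure, the juvenile mussel recruitment failure, the native trout bloom, the riparian zooplankton displacement, the upstream macrophyte habitat loss, the zooplankton range expansion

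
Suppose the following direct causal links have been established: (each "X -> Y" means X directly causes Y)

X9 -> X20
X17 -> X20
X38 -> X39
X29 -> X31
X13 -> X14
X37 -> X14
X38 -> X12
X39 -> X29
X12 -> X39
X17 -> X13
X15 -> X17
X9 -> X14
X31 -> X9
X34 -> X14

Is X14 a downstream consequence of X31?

There is a causal chain: X31 → X9 → X14.

Yes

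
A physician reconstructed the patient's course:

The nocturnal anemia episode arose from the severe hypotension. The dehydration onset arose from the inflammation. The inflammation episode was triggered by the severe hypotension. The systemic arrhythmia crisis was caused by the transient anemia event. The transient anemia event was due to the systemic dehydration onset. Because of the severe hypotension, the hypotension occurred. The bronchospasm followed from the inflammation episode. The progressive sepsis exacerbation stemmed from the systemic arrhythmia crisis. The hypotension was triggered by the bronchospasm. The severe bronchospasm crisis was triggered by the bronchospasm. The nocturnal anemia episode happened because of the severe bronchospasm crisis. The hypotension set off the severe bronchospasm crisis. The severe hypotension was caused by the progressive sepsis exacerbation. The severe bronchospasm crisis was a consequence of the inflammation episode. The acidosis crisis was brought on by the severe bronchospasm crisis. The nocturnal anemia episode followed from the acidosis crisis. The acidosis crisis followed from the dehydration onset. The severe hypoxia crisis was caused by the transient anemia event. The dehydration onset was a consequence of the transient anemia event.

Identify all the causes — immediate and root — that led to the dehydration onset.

Immediate causes of the dehydration onset: the transient anemia event, the inflammation.
Further upstream: the systemic dehydration onset.

the inflammation, the systemic dehydration onset, the transient anemia event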